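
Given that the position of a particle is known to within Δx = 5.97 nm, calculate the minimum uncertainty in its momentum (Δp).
8.832 × 10^-27 kg·m/s

Using the Heisenberg uncertainty principle:
ΔxΔp ≥ ℏ/2

The minimum uncertainty in momentum is:
Δp_min = ℏ/(2Δx)
Δp_min = (1.055e-34 J·s) / (2 × 5.970e-09 m)
Δp_min = 8.832e-27 kg·m/s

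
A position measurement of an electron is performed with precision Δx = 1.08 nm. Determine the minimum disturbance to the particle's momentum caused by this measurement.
4.882 × 10^-26 kg·m/s

The uncertainty principle implies that measuring position disturbs momentum:
ΔxΔp ≥ ℏ/2

When we measure position with precision Δx, we necessarily introduce a momentum uncertainty:
Δp ≥ ℏ/(2Δx)
Δp_min = (1.055e-34 J·s) / (2 × 1.080e-09 m)
Δp_min = 4.882e-26 kg·m/s

The more precisely we measure position, the greater the momentum disturbance.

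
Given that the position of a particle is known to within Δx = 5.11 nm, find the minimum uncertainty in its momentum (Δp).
1.032 × 10^-26 kg·m/s

Using the Heisenberg uncertainty principle:
ΔxΔp ≥ ℏ/2

The minimum uncertainty in momentum is:
Δp_min = ℏ/(2Δx)
Δp_min = (1.055e-34 J·s) / (2 × 5.110e-09 m)
Δp_min = 1.032e-26 kg·m/s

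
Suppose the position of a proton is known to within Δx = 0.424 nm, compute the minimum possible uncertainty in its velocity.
74.350 m/s

Using the Heisenberg uncertainty principle and Δp = mΔv:
ΔxΔp ≥ ℏ/2
Δx(mΔv) ≥ ℏ/2

The minimum uncertainty in velocity is:
Δv_min = ℏ/(2mΔx)
Δv_min = (1.055e-34 J·s) / (2 × 1.673e-27 kg × 4.240e-10 m)
Δv_min = 7.435e+01 m/s = 74.350 m/s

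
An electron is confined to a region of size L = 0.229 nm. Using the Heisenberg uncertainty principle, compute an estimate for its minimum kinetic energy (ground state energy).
181.632 meV

Using the uncertainty principle to estimate ground state energy:

1. The position uncertainty is approximately the confinement size:
   Δx ≈ L = 2.290e-10 m

2. From ΔxΔp ≥ ℏ/2, the minimum momentum uncertainty is:
   Δp ≈ ℏ/(2L) = 2.303e-25 kg·m/s

3. The kinetic energy is approximately:
   KE ≈ (Δp)²/(2m) = (2.303e-25)²/(2 × 9.109e-31 kg)
   KE ≈ 2.910e-20 J = 181.632 meV

This is an order-of-magnitude estimate of the ground state energy.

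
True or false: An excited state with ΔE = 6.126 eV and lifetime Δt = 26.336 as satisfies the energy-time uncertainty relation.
No, it violates the uncertainty relation.

Calculate the product ΔEΔt:
ΔE = 6.126 eV = 9.815e-19 J
ΔEΔt = (9.815e-19 J) × (2.634e-17 s)
ΔEΔt = 2.585e-35 J·s

Compare to the minimum allowed value ℏ/2:
ℏ/2 = 5.273e-35 J·s

Since ΔEΔt = 2.585e-35 J·s < 5.273e-35 J·s = ℏ/2,
this violates the uncertainty relation.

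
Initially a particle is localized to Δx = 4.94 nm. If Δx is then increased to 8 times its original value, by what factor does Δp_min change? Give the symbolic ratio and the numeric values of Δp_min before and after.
Original Δp_min = 1.067 × 10^-26 kg·m/s; new Δp'_min = 1.334 × 10^-27 kg·m/s; ratio Δp'_min/Δp_min = 1/8.

From the uncertainty principle ΔxΔp ≥ ℏ/2, the minimum momentum uncertainty is Δp_min = ℏ/(2Δx).

Original (Δx = 4.94 nm = 4.940e-09 m):
Δp_min = (1.055e-34 J·s)/(2 × 4.940e-09 m) = 1.067e-26 kg·m/s

When Δx → 8Δx:
Δp'_min = ℏ/(2 × 8Δx) = (1/8) × ℏ/(2Δx) = (1/8) × Δp_min
Δp'_min = 1/8 × 1.067e-26 kg·m/s = 1.334e-27 kg·m/s

Since Δp_min ∝ 1/Δx, when Δx is increased to 8 times its original value, Δp_min decreases to 1/8 of its original value.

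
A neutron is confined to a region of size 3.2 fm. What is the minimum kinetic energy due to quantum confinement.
505.890 keV

Using the uncertainty principle:

1. Position uncertainty: Δx ≈ 3.200e-15 m
2. Minimum momentum uncertainty: Δp = ℏ/(2Δx) = 1.648e-20 kg·m/s
3. Minimum kinetic energy:
   KE = (Δp)²/(2m) = (1.648e-20)²/(2 × 1.675e-27 kg)
   KE = 8.105e-14 J = 505.890 keV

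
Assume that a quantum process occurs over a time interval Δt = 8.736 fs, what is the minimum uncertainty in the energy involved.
37.672 meV

Using the energy-time uncertainty principle:
ΔEΔt ≥ ℏ/2

The minimum uncertainty in energy is:
ΔE_min = ℏ/(2Δt)
ΔE_min = (1.055e-34 J·s) / (2 × 8.736e-15 s)
ΔE_min = 6.036e-21 J = 37.672 meV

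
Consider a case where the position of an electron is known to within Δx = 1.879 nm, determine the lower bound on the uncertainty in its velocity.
30.806 km/s

Using the Heisenberg uncertainty principle and Δp = mΔv:
ΔxΔp ≥ ℏ/2
Δx(mΔv) ≥ ℏ/2

The minimum uncertainty in velocity is:
Δv_min = ℏ/(2mΔx)
Δv_min = (1.055e-34 J·s) / (2 × 9.109e-31 kg × 1.879e-09 m)
Δv_min = 3.081e+04 m/s = 30.806 km/s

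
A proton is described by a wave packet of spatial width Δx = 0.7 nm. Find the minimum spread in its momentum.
7.533 × 10^-26 kg·m/s

For a wave packet, the spatial width Δx and momentum spread Δp are related by the uncertainty principle:
ΔxΔp ≥ ℏ/2

The minimum momentum spread is:
Δp_min = ℏ/(2Δx)
Δp_min = (1.055e-34 J·s) / (2 × 7.000e-10 m)
Δp_min = 7.533e-26 kg·m/s

A wave packet cannot have both a well-defined position and well-defined momentum.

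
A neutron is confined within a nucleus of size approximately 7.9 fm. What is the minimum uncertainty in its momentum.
6.675 × 10^-21 kg·m/s

Using the Heisenberg uncertainty principle:
ΔxΔp ≥ ℏ/2

With Δx ≈ L = 7.900e-15 m (the confinement size):
Δp_min = ℏ/(2Δx)
Δp_min = (1.055e-34 J·s) / (2 × 7.900e-15 m)
Δp_min = 6.675e-21 kg·m/s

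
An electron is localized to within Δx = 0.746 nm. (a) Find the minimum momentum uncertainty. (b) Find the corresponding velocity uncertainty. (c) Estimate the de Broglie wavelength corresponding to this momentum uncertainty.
(a) Δp_min = 7.068 × 10^-26 kg·m/s
(b) Δv_min = 77.592 km/s
(c) λ_dB = 9.375 nm

Step-by-step:

(a) From the uncertainty principle:
Δp_min = ℏ/(2Δx) = (1.055e-34 J·s)/(2 × 7.460e-10 m) = 7.068e-26 kg·m/s

(b) The velocity uncertainty:
Δv = Δp/m = (7.068e-26 kg·m/s)/(9.109e-31 kg) = 7.759e+04 m/s = 77.592 km/s

(c) The de Broglie wavelength for this momentum:
λ = h/p = (6.626e-34 J·s)/(7.068e-26 kg·m/s) = 9.375e-09 m = 9.375 nm

Note: The de Broglie wavelength is comparable to the localization size, as expected from wave-particle duality.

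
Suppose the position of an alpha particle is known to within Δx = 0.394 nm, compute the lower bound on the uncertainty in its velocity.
20.141 m/s

Using the Heisenberg uncertainty principle and Δp = mΔv:
ΔxΔp ≥ ℏ/2
Δx(mΔv) ≥ ℏ/2

The minimum uncertainty in velocity is:
Δv_min = ℏ/(2mΔx)
Δv_min = (1.055e-34 J·s) / (2 × 6.645e-27 kg × 3.940e-10 m)
Δv_min = 2.014e+01 m/s = 20.141 m/s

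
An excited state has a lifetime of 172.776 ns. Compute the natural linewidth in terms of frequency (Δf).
460.582 kHz

Using the energy-time uncertainty principle and E = hf:
ΔEΔt ≥ ℏ/2
hΔf·Δt ≥ ℏ/2

The minimum frequency uncertainty is:
Δf = ℏ/(2hτ) = 1/(4πτ)
Δf = 1/(4π × 1.728e-07 s)
Δf = 4.606e+05 Hz = 460.582 kHz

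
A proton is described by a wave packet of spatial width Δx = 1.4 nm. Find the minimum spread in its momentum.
3.766 × 10^-26 kg·m/s

For a wave packet, the spatial width Δx and momentum spread Δp are related by the uncertainty principle:
ΔxΔp ≥ ℏ/2

The minimum momentum spread is:
Δp_min = ℏ/(2Δx)
Δp_min = (1.055e-34 J·s) / (2 × 1.400e-09 m)
Δp_min = 3.766e-26 kg·m/s

A wave packet cannot have both a well-defined position and well-defined momentum.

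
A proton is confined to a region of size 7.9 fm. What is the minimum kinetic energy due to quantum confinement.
83.119 keV

Using the uncertainty principle:

1. Position uncertainty: Δx ≈ 7.900e-15 m
2. Minimum momentum uncertainty: Δp = ℏ/(2Δx) = 6.675e-21 kg·m/s
3. Minimum kinetic energy:
   KE = (Δp)²/(2m) = (6.675e-21)²/(2 × 1.673e-27 kg)
   KE = 1.332e-14 J = 83.119 keV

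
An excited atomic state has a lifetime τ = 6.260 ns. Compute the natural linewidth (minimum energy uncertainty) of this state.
52.573 neV

Using the energy-time uncertainty principle:
ΔEΔt ≥ ℏ/2

The lifetime τ represents the time uncertainty Δt.
The natural linewidth (minimum energy uncertainty) is:

ΔE = ℏ/(2τ)
ΔE = (1.055e-34 J·s) / (2 × 6.260e-09 s)
ΔE = 8.423e-27 J = 52.573 neV

This natural linewidth limits the precision of spectroscopic measurements.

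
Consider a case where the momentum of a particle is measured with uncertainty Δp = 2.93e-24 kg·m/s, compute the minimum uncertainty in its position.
17.996 pm

Using the Heisenberg uncertainty principle:
ΔxΔp ≥ ℏ/2

The minimum uncertainty in position is:
Δx_min = ℏ/(2Δp)
Δx_min = (1.055e-34 J·s) / (2 × 2.930e-24 kg·m/s)
Δx_min = 1.800e-11 m = 17.996 pm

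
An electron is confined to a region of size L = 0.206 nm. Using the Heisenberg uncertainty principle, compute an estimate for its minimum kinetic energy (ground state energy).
224.455 meV

Using the uncertainty principle to estimate ground state energy:

1. The position uncertainty is approximately the confinement size:
   Δx ≈ L = 2.060e-10 m

2. From ΔxΔp ≥ ℏ/2, the minimum momentum uncertainty is:
   Δp ≈ ℏ/(2L) = 2.560e-25 kg·m/s

3. The kinetic energy is approximately:
   KE ≈ (Δp)²/(2m) = (2.560e-25)²/(2 × 9.109e-31 kg)
   KE ≈ 3.596e-20 J = 224.455 meV

This is an order-of-magnitude estimate of the ground state energy.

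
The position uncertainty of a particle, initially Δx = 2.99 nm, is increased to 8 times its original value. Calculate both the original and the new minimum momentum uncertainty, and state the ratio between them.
Original Δp_min = 1.763 × 10^-26 kg·m/s; new Δp'_min = 2.204 × 10^-27 kg·m/s; ratio Δp'_min/Δp_min = 1/8.

From the uncertainty principle ΔxΔp ≥ ℏ/2, the minimum momentum uncertainty is Δp_min = ℏ/(2Δx).

Original (Δx = 2.99 nm = 2.990e-09 m):
Δp_min = (1.055e-34 J·s)/(2 × 2.990e-09 m) = 1.763e-26 kg·m/s

When Δx → 8Δx:
Δp'_min = ℏ/(2 × 8Δx) = (1/8) × ℏ/(2Δx) = (1/8) × Δp_min
Δp'_min = 1/8 × 1.763e-26 kg·m/s = 2.204e-27 kg·m/s

Since Δp_min ∝ 1/Δx, when Δx is increased to 8 times its original value, Δp_min decreases to 1/8 of its original value.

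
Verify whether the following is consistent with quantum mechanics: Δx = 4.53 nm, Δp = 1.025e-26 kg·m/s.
No, it violates the uncertainty principle (impossible measurement).

Calculate the product ΔxΔp:
ΔxΔp = (4.530e-09 m) × (1.025e-26 kg·m/s)
ΔxΔp = 4.643e-35 J·s

Compare to the minimum allowed value ℏ/2:
ℏ/2 = 5.273e-35 J·s

Since ΔxΔp = 4.643e-35 J·s < 5.273e-35 J·s = ℏ/2,
the measurement violates the uncertainty principle.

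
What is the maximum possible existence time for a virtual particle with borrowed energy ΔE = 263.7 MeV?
1.248 ys

Using the energy-time uncertainty principle:
ΔEΔt ≥ ℏ/2

For a virtual particle borrowing energy ΔE, the maximum lifetime is:
Δt_max = ℏ/(2ΔE)

Converting energy:
ΔE = 263.7 MeV = 4.225e-11 J

Δt_max = (1.055e-34 J·s) / (2 × 4.225e-11 J)
Δt_max = 1.248e-24 s = 1.248 ys

Virtual particles with higher borrowed energy exist for shorter times.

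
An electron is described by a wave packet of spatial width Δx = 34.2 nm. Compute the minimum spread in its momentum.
1.542 × 10^-27 kg·m/s

For a wave packet, the spatial width Δx and momentum spread Δp are related by the uncertainty principle:
ΔxΔp ≥ ℏ/2

The minimum momentum spread is:
Δp_min = ℏ/(2Δx)
Δp_min = (1.055e-34 J·s) / (2 × 3.420e-08 m)
Δp_min = 1.542e-27 kg·m/s

A wave packet cannot have both a well-defined position and well-defined momentum.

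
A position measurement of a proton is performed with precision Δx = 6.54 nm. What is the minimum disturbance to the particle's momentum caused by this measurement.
8.062 × 10^-27 kg·m/s

The uncertainty principle implies that measuring position disturbs momentum:
ΔxΔp ≥ ℏ/2

When we measure position with precision Δx, we necessarily introduce a momentum uncertainty:
Δp ≥ ℏ/(2Δx)
Δp_min = (1.055e-34 J·s) / (2 × 6.540e-09 m)
Δp_min = 8.062e-27 kg·m/s

The more precisely we measure position, the greater the momentum disturbance.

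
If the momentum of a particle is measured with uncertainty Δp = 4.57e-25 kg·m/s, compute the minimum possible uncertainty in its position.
115.380 pm

Using the Heisenberg uncertainty principle:
ΔxΔp ≥ ℏ/2

The minimum uncertainty in position is:
Δx_min = ℏ/(2Δp)
Δx_min = (1.055e-34 J·s) / (2 × 4.570e-25 kg·m/s)
Δx_min = 1.154e-10 m = 115.380 pm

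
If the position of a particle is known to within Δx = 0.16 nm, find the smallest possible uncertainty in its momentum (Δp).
3.296 × 10^-25 kg·m/s

Using the Heisenberg uncertainty principle:
ΔxΔp ≥ ℏ/2

The minimum uncertainty in momentum is:
Δp_min = ℏ/(2Δx)
Δp_min = (1.055e-34 J·s) / (2 × 1.600e-10 m)
Δp_min = 3.296e-25 kg·m/s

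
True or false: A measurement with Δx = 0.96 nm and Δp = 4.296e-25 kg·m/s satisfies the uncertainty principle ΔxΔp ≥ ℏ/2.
Yes, it satisfies the uncertainty principle.

Calculate the product ΔxΔp:
ΔxΔp = (9.600e-10 m) × (4.296e-25 kg·m/s)
ΔxΔp = 4.124e-34 J·s

Compare to the minimum allowed value ℏ/2:
ℏ/2 = 5.273e-35 J·s

Since ΔxΔp = 4.124e-34 J·s ≥ 5.273e-35 J·s = ℏ/2,
the measurement satisfies the uncertainty principle.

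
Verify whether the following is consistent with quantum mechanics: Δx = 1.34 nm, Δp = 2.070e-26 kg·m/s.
No, it violates the uncertainty principle (impossible measurement).

Calculate the product ΔxΔp:
ΔxΔp = (1.340e-09 m) × (2.070e-26 kg·m/s)
ΔxΔp = 2.774e-35 J·s

Compare to the minimum allowed value ℏ/2:
ℏ/2 = 5.273e-35 J·s

Since ΔxΔp = 2.774e-35 J·s < 5.273e-35 J·s = ℏ/2,
the measurement violates the uncertainty principle.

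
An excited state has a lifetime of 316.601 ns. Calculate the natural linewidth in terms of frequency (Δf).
251.349 kHz

Using the energy-time uncertainty principle and E = hf:
ΔEΔt ≥ ℏ/2
hΔf·Δt ≥ ℏ/2

The minimum frequency uncertainty is:
Δf = ℏ/(2hτ) = 1/(4πτ)
Δf = 1/(4π × 3.166e-07 s)
Δf = 2.513e+05 Hz = 251.349 kHz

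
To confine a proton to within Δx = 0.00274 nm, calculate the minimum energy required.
690.960 meV

Localizing a particle requires giving it sufficient momentum uncertainty:

1. From uncertainty principle: Δp ≥ ℏ/(2Δx)
   Δp_min = (1.055e-34 J·s) / (2 × 2.740e-12 m)
   Δp_min = 1.924e-23 kg·m/s

2. This momentum uncertainty corresponds to kinetic energy:
   KE ≈ (Δp)²/(2m) = (1.924e-23)²/(2 × 1.673e-27 kg)
   KE = 1.107e-19 J = 690.960 meV

Tighter localization requires more energy.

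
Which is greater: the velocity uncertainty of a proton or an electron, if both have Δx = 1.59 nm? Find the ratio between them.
The electron has the larger minimum velocity uncertainty, by a ratio of 1836.2.

For both particles, Δp_min = ℏ/(2Δx) = 3.316e-26 kg·m/s (same for both).

The velocity uncertainty is Δv = Δp/m:
- proton: Δv = 3.316e-26 / 1.673e-27 = 1.983e+01 m/s = 19.827 m/s
- electron: Δv = 3.316e-26 / 9.109e-31 = 3.640e+04 m/s = 36.405 km/s

Ratio: 3.640e+04 / 1.983e+01 = 1836.2

The lighter particle has larger velocity uncertainty because Δv ∝ 1/m.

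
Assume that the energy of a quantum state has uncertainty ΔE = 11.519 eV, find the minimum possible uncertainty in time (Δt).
28.571 as

Using the energy-time uncertainty principle:
ΔEΔt ≥ ℏ/2

The minimum uncertainty in time is:
Δt_min = ℏ/(2ΔE)
Δt_min = (1.055e-34 J·s) / (2 × 1.846e-18 J)
Δt_min = 2.857e-17 s = 28.571 as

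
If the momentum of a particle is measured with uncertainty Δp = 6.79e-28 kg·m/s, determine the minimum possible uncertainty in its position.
77.656 nm

Using the Heisenberg uncertainty principle:
ΔxΔp ≥ ℏ/2

The minimum uncertainty in position is:
Δx_min = ℏ/(2Δp)
Δx_min = (1.055e-34 J·s) / (2 × 6.790e-28 kg·m/s)
Δx_min = 7.766e-08 m = 77.656 nm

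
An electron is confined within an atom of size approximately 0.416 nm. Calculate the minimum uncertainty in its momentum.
1.268 × 10^-25 kg·m/s

Using the Heisenberg uncertainty principle:
ΔxΔp ≥ ℏ/2

With Δx ≈ L = 4.160e-10 m (the confinement size):
Δp_min = ℏ/(2Δx)
Δp_min = (1.055e-34 J·s) / (2 × 4.160e-10 m)
Δp_min = 1.268e-25 kg·m/s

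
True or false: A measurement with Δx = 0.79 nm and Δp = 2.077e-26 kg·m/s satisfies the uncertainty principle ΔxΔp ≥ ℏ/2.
No, it violates the uncertainty principle (impossible measurement).

Calculate the product ΔxΔp:
ΔxΔp = (7.900e-10 m) × (2.077e-26 kg·m/s)
ΔxΔp = 1.641e-35 J·s

Compare to the minimum allowed value ℏ/2:
ℏ/2 = 5.273e-35 J·s

Since ΔxΔp = 1.641e-35 J·s < 5.273e-35 J·s = ℏ/2,
the measurement violates the uncertainty principle.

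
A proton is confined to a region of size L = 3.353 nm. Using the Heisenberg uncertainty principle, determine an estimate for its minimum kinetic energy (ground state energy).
461.410 neV

Using the uncertainty principle to estimate ground state energy:

1. The position uncertainty is approximately the confinement size:
   Δx ≈ L = 3.353e-09 m

2. From ΔxΔp ≥ ℏ/2, the minimum momentum uncertainty is:
   Δp ≈ ℏ/(2L) = 1.573e-26 kg·m/s

3. The kinetic energy is approximately:
   KE ≈ (Δp)²/(2m) = (1.573e-26)²/(2 × 1.673e-27 kg)
   KE ≈ 7.393e-26 J = 461.410 neV

This is an order-of-magnitude estimate of the ground state energy.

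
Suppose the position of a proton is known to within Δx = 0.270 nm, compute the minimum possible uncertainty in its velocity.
116.757 m/s

Using the Heisenberg uncertainty principle and Δp = mΔv:
ΔxΔp ≥ ℏ/2
Δx(mΔv) ≥ ℏ/2

The minimum uncertainty in velocity is:
Δv_min = ℏ/(2mΔx)
Δv_min = (1.055e-34 J·s) / (2 × 1.673e-27 kg × 2.700e-10 m)
Δv_min = 1.168e+02 m/s = 116.757 m/s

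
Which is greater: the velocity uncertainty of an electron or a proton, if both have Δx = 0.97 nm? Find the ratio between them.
The electron has the larger minimum velocity uncertainty, by a ratio of 1836.2.

For both particles, Δp_min = ℏ/(2Δx) = 5.436e-26 kg·m/s (same for both).

The velocity uncertainty is Δv = Δp/m:
- electron: Δv = 5.436e-26 / 9.109e-31 = 5.967e+04 m/s = 59.674 km/s
- proton: Δv = 5.436e-26 / 1.673e-27 = 3.250e+01 m/s = 32.499 m/s

Ratio: 5.967e+04 / 3.250e+01 = 1836.2

The lighter particle has larger velocity uncertainty because Δv ∝ 1/m.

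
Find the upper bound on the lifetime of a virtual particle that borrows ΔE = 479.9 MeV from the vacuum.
6.858 × 10^-25 s

Using the energy-time uncertainty principle:
ΔEΔt ≥ ℏ/2

For a virtual particle borrowing energy ΔE, the maximum lifetime is:
Δt_max = ℏ/(2ΔE)

Converting energy:
ΔE = 479.9 MeV = 7.689e-11 J

Δt_max = (1.055e-34 J·s) / (2 × 7.689e-11 J)
Δt_max = 6.858e-25 s = 6.858 × 10^-25 s

Virtual particles with higher borrowed energy exist for shorter times.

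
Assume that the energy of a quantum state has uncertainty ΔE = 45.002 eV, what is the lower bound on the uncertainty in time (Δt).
7.313 as

Using the energy-time uncertainty principle:
ΔEΔt ≥ ℏ/2

The minimum uncertainty in time is:
Δt_min = ℏ/(2ΔE)
Δt_min = (1.055e-34 J·s) / (2 × 7.210e-18 J)
Δt_min = 7.313e-18 s = 7.313 as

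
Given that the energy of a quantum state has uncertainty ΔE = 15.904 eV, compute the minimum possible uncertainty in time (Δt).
20.693 as

Using the energy-time uncertainty principle:
ΔEΔt ≥ ℏ/2

The minimum uncertainty in time is:
Δt_min = ℏ/(2ΔE)
Δt_min = (1.055e-34 J·s) / (2 × 2.548e-18 J)
Δt_min = 2.069e-17 s = 20.693 as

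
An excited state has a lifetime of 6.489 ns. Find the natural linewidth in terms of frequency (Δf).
12.263 MHz

Using the energy-time uncertainty principle and E = hf:
ΔEΔt ≥ ℏ/2
hΔf·Δt ≥ ℏ/2

The minimum frequency uncertainty is:
Δf = ℏ/(2hτ) = 1/(4πτ)
Δf = 1/(4π × 6.489e-09 s)
Δf = 1.226e+07 Hz = 12.263 MHz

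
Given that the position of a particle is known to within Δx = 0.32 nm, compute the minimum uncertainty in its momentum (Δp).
1.648 × 10^-25 kg·m/s

Using the Heisenberg uncertainty principle:
ΔxΔp ≥ ℏ/2

The minimum uncertainty in momentum is:
Δp_min = ℏ/(2Δx)
Δp_min = (1.055e-34 J·s) / (2 × 3.200e-10 m)
Δp_min = 1.648e-25 kg·m/s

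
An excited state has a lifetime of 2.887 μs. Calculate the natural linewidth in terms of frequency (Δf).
27.564 kHz

Using the energy-time uncertainty principle and E = hf:
ΔEΔt ≥ ℏ/2
hΔf·Δt ≥ ℏ/2

The minimum frequency uncertainty is:
Δf = ℏ/(2hτ) = 1/(4πτ)
Δf = 1/(4π × 2.887e-06 s)
Δf = 2.756e+04 Hz = 27.564 kHz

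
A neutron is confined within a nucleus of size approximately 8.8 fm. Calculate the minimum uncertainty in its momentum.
5.992 × 10^-21 kg·m/s

Using the Heisenberg uncertainty principle:
ΔxΔp ≥ ℏ/2

With Δx ≈ L = 8.800e-15 m (the confinement size):
Δp_min = ℏ/(2Δx)
Δp_min = (1.055e-34 J·s) / (2 × 8.800e-15 m)
Δp_min = 5.992e-21 kg·m/s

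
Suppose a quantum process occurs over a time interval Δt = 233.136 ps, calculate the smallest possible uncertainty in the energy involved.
1.412 μeV

Using the energy-time uncertainty principle:
ΔEΔt ≥ ℏ/2

The minimum uncertainty in energy is:
ΔE_min = ℏ/(2Δt)
ΔE_min = (1.055e-34 J·s) / (2 × 2.331e-10 s)
ΔE_min = 2.262e-25 J = 1.412 μeV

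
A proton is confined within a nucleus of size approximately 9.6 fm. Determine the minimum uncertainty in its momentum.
5.493 × 10^-21 kg·m/s

Using the Heisenberg uncertainty principle:
ΔxΔp ≥ ℏ/2

With Δx ≈ L = 9.600e-15 m (the confinement size):
Δp_min = ℏ/(2Δx)
Δp_min = (1.055e-34 J·s) / (2 × 9.600e-15 m)
Δp_min = 5.493e-21 kg·m/s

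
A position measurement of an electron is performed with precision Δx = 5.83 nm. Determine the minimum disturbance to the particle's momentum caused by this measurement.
9.044 × 10^-27 kg·m/s

The uncertainty principle implies that measuring position disturbs momentum:
ΔxΔp ≥ ℏ/2

When we measure position with precision Δx, we necessarily introduce a momentum uncertainty:
Δp ≥ ℏ/(2Δx)
Δp_min = (1.055e-34 J·s) / (2 × 5.830e-09 m)
Δp_min = 9.044e-27 kg·m/s

The more precisely we measure position, the greater the momentum disturbance.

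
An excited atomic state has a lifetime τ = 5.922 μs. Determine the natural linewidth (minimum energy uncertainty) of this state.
55.573 peV

Using the energy-time uncertainty principle:
ΔEΔt ≥ ℏ/2

The lifetime τ represents the time uncertainty Δt.
The natural linewidth (minimum energy uncertainty) is:

ΔE = ℏ/(2τ)
ΔE = (1.055e-34 J·s) / (2 × 5.922e-06 s)
ΔE = 8.904e-30 J = 55.573 peV

This natural linewidth limits the precision of spectroscopic measurements.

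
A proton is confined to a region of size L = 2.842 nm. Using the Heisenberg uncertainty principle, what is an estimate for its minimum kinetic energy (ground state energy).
642.253 neV

Using the uncertainty principle to estimate ground state energy:

1. The position uncertainty is approximately the confinement size:
   Δx ≈ L = 2.842e-09 m

2. From ΔxΔp ≥ ℏ/2, the minimum momentum uncertainty is:
   Δp ≈ ℏ/(2L) = 1.855e-26 kg·m/s

3. The kinetic energy is approximately:
   KE ≈ (Δp)²/(2m) = (1.855e-26)²/(2 × 1.673e-27 kg)
   KE ≈ 1.029e-25 J = 642.253 neV

This is an order-of-magnitude estimate of the ground state energy.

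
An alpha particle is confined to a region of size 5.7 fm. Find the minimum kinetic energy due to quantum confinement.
40.191 keV

Using the uncertainty principle:

1. Position uncertainty: Δx ≈ 5.700e-15 m
2. Minimum momentum uncertainty: Δp = ℏ/(2Δx) = 9.251e-21 kg·m/s
3. Minimum kinetic energy:
   KE = (Δp)²/(2m) = (9.251e-21)²/(2 × 6.645e-27 kg)
   KE = 6.439e-15 J = 40.191 keV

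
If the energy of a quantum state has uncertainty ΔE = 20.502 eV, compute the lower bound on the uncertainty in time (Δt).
16.052 as

Using the energy-time uncertainty principle:
ΔEΔt ≥ ℏ/2

The minimum uncertainty in time is:
Δt_min = ℏ/(2ΔE)
Δt_min = (1.055e-34 J·s) / (2 × 3.285e-18 J)
Δt_min = 1.605e-17 s = 16.052 as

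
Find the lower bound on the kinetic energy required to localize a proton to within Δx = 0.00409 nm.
310.104 meV

Localizing a particle requires giving it sufficient momentum uncertainty:

1. From uncertainty principle: Δp ≥ ℏ/(2Δx)
   Δp_min = (1.055e-34 J·s) / (2 × 4.090e-12 m)
   Δp_min = 1.289e-23 kg·m/s

2. This momentum uncertainty corresponds to kinetic energy:
   KE ≈ (Δp)²/(2m) = (1.289e-23)²/(2 × 1.673e-27 kg)
   KE = 4.968e-20 J = 310.104 meV

Tighter localization requires more energy.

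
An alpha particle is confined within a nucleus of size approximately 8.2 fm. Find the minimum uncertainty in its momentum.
6.430 × 10^-21 kg·m/s

Using the Heisenberg uncertainty principle:
ΔxΔp ≥ ℏ/2

With Δx ≈ L = 8.200e-15 m (the confinement size):
Δp_min = ℏ/(2Δx)
Δp_min = (1.055e-34 J·s) / (2 × 8.200e-15 m)
Δp_min = 6.430e-21 kg·m/s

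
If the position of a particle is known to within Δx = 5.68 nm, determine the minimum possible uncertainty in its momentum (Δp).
9.283 × 10^-27 kg·m/s

Using the Heisenberg uncertainty principle:
ΔxΔp ≥ ℏ/2

The minimum uncertainty in momentum is:
Δp_min = ℏ/(2Δx)
Δp_min = (1.055e-34 J·s) / (2 × 5.680e-09 m)
Δp_min = 9.283e-27 kg·m/s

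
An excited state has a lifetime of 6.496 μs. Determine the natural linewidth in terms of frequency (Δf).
12.250 kHz

Using the energy-time uncertainty principle and E = hf:
ΔEΔt ≥ ℏ/2
hΔf·Δt ≥ ℏ/2

The minimum frequency uncertainty is:
Δf = ℏ/(2hτ) = 1/(4πτ)
Δf = 1/(4π × 6.496e-06 s)
Δf = 1.225e+04 Hz = 12.250 kHz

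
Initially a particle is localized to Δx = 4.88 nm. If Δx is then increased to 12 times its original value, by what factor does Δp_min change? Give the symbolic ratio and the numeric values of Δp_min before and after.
Original Δp_min = 1.081 × 10^-26 kg·m/s; new Δp'_min = 9.004 × 10^-28 kg·m/s; ratio Δp'_min/Δp_min = 1/12.

From the uncertainty principle ΔxΔp ≥ ℏ/2, the minimum momentum uncertainty is Δp_min = ℏ/(2Δx).

Original (Δx = 4.88 nm = 4.880e-09 m):
Δp_min = (1.055e-34 J·s)/(2 × 4.880e-09 m) = 1.081e-26 kg·m/s

When Δx → 12Δx:
Δp'_min = ℏ/(2 × 12Δx) = (1/12) × ℏ/(2Δx) = (1/12) × Δp_min
Δp'_min = 1/12 × 1.081e-26 kg·m/s = 9.004e-28 kg·m/s

Since Δp_min ∝ 1/Δx, when Δx is increased to 12 times its original value, Δp_min decreases to 1/12 of its original value.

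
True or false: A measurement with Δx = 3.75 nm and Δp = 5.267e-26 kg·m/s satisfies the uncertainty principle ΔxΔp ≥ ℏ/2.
Yes, it satisfies the uncertainty principle.

Calculate the product ΔxΔp:
ΔxΔp = (3.750e-09 m) × (5.267e-26 kg·m/s)
ΔxΔp = 1.975e-34 J·s

Compare to the minimum allowed value ℏ/2:
ℏ/2 = 5.273e-35 J·s

Since ΔxΔp = 1.975e-34 J·s ≥ 5.273e-35 J·s = ℏ/2,
the measurement satisfies the uncertainty principle.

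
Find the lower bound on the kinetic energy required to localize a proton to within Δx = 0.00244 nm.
871.314 meV

Localizing a particle requires giving it sufficient momentum uncertainty:

1. From uncertainty principle: Δp ≥ ℏ/(2Δx)
   Δp_min = (1.055e-34 J·s) / (2 × 2.440e-12 m)
   Δp_min = 2.161e-23 kg·m/s

2. This momentum uncertainty corresponds to kinetic energy:
   KE ≈ (Δp)²/(2m) = (2.161e-23)²/(2 × 1.673e-27 kg)
   KE = 1.396e-19 J = 871.314 meV

Tighter localization requires more energy.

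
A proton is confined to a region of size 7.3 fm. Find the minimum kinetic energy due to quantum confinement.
97.344 keV

Using the uncertainty principle:

1. Position uncertainty: Δx ≈ 7.300e-15 m
2. Minimum momentum uncertainty: Δp = ℏ/(2Δx) = 7.223e-21 kg·m/s
3. Minimum kinetic energy:
   KE = (Δp)²/(2m) = (7.223e-21)²/(2 × 1.673e-27 kg)
   KE = 1.560e-14 J = 97.344 keV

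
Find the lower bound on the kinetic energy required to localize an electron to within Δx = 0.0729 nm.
1.792 eV

Localizing a particle requires giving it sufficient momentum uncertainty:

1. From uncertainty principle: Δp ≥ ℏ/(2Δx)
   Δp_min = (1.055e-34 J·s) / (2 × 7.290e-11 m)
   Δp_min = 7.233e-25 kg·m/s

2. This momentum uncertainty corresponds to kinetic energy:
   KE ≈ (Δp)²/(2m) = (7.233e-25)²/(2 × 9.109e-31 kg)
   KE = 2.872e-19 J = 1.792 eV

Tighter localization requires more energy.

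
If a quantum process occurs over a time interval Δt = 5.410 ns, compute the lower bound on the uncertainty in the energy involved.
60.833 neV

Using the energy-time uncertainty principle:
ΔEΔt ≥ ℏ/2

The minimum uncertainty in energy is:
ΔE_min = ℏ/(2Δt)
ΔE_min = (1.055e-34 J·s) / (2 × 5.410e-09 s)
ΔE_min = 9.747e-27 J = 60.833 neV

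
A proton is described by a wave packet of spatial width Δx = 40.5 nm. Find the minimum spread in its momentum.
1.302 × 10^-27 kg·m/s

For a wave packet, the spatial width Δx and momentum spread Δp are related by the uncertainty principle:
ΔxΔp ≥ ℏ/2

The minimum momentum spread is:
Δp_min = ℏ/(2Δx)
Δp_min = (1.055e-34 J·s) / (2 × 4.050e-08 m)
Δp_min = 1.302e-27 kg·m/s

A wave packet cannot have both a well-defined position and well-defined momentum.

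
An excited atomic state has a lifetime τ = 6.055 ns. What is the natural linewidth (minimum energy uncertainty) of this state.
54.353 neV

Using the energy-time uncertainty principle:
ΔEΔt ≥ ℏ/2

The lifetime τ represents the time uncertainty Δt.
The natural linewidth (minimum energy uncertainty) is:

ΔE = ℏ/(2τ)
ΔE = (1.055e-34 J·s) / (2 × 6.055e-09 s)
ΔE = 8.708e-27 J = 54.353 neV

This natural linewidth limits the precision of spectroscopic measurements.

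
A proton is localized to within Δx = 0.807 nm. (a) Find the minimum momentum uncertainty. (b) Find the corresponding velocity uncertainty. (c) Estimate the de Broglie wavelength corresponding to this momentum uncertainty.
(a) Δp_min = 6.534 × 10^-26 kg·m/s
(b) Δv_min = 39.064 m/s
(c) λ_dB = 10.141 nm

Step-by-step:

(a) From the uncertainty principle:
Δp_min = ℏ/(2Δx) = (1.055e-34 J·s)/(2 × 8.070e-10 m) = 6.534e-26 kg·m/s

(b) The velocity uncertainty:
Δv = Δp/m = (6.534e-26 kg·m/s)/(1.673e-27 kg) = 3.906e+01 m/s = 39.064 m/s

(c) The de Broglie wavelength for this momentum:
λ = h/p = (6.626e-34 J·s)/(6.534e-26 kg·m/s) = 1.014e-08 m = 10.141 nm

Note: The de Broglie wavelength is comparable to the localization size, as expected from wave-particle duality.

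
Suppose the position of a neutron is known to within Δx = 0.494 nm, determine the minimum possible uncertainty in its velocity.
63.727 m/s

Using the Heisenberg uncertainty principle and Δp = mΔv:
ΔxΔp ≥ ℏ/2
Δx(mΔv) ≥ ℏ/2

The minimum uncertainty in velocity is:
Δv_min = ℏ/(2mΔx)
Δv_min = (1.055e-34 J·s) / (2 × 1.675e-27 kg × 4.940e-10 m)
Δv_min = 6.373e+01 m/s = 63.727 m/s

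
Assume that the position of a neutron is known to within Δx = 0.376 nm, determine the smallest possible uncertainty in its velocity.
83.726 m/s

Using the Heisenberg uncertainty principle and Δp = mΔv:
ΔxΔp ≥ ℏ/2
Δx(mΔv) ≥ ℏ/2

The minimum uncertainty in velocity is:
Δv_min = ℏ/(2mΔx)
Δv_min = (1.055e-34 J·s) / (2 × 1.675e-27 kg × 3.760e-10 m)
Δv_min = 8.373e+01 m/s = 83.726 m/s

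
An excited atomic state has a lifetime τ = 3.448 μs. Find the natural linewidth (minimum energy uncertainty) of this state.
95.448 peV

Using the energy-time uncertainty principle:
ΔEΔt ≥ ℏ/2

The lifetime τ represents the time uncertainty Δt.
The natural linewidth (minimum energy uncertainty) is:

ΔE = ℏ/(2τ)
ΔE = (1.055e-34 J·s) / (2 × 3.448e-06 s)
ΔE = 1.529e-29 J = 95.448 peV

This natural linewidth limits the precision of spectroscopic measurements.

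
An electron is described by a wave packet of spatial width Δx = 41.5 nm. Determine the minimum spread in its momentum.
1.271 × 10^-27 kg·m/s

For a wave packet, the spatial width Δx and momentum spread Δp are related by the uncertainty principle:
ΔxΔp ≥ ℏ/2

The minimum momentum spread is:
Δp_min = ℏ/(2Δx)
Δp_min = (1.055e-34 J·s) / (2 × 4.150e-08 m)
Δp_min = 1.271e-27 kg·m/s

A wave packet cannot have both a well-defined position and well-defined momentum.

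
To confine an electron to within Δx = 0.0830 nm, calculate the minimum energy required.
1.383 eV

Localizing a particle requires giving it sufficient momentum uncertainty:

1. From uncertainty principle: Δp ≥ ℏ/(2Δx)
   Δp_min = (1.055e-34 J·s) / (2 × 8.300e-11 m)
   Δp_min = 6.353e-25 kg·m/s

2. This momentum uncertainty corresponds to kinetic energy:
   KE ≈ (Δp)²/(2m) = (6.353e-25)²/(2 × 9.109e-31 kg)
   KE = 2.215e-19 J = 1.383 eV

Tighter localization requires more energy.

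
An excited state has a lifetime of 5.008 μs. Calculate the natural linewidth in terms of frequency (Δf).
15.890 kHz

Using the energy-time uncertainty principle and E = hf:
ΔEΔt ≥ ℏ/2
hΔf·Δt ≥ ℏ/2

The minimum frequency uncertainty is:
Δf = ℏ/(2hτ) = 1/(4πτ)
Δf = 1/(4π × 5.008e-06 s)
Δf = 1.589e+04 Hz = 15.890 kHz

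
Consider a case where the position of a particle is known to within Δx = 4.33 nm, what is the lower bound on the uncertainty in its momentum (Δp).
1.218 × 10^-26 kg·m/s

Using the Heisenberg uncertainty principle:
ΔxΔp ≥ ℏ/2

The minimum uncertainty in momentum is:
Δp_min = ℏ/(2Δx)
Δp_min = (1.055e-34 J·s) / (2 × 4.330e-09 m)
Δp_min = 1.218e-26 kg·m/s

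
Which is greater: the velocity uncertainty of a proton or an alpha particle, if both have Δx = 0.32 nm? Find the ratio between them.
The proton has the larger minimum velocity uncertainty, by a ratio of 4.0.

For both particles, Δp_min = ℏ/(2Δx) = 1.648e-25 kg·m/s (same for both).

The velocity uncertainty is Δv = Δp/m:
- proton: Δv = 1.648e-25 / 1.673e-27 = 9.851e+01 m/s = 98.514 m/s
- alpha particle: Δv = 1.648e-25 / 6.645e-27 = 2.480e+01 m/s = 24.798 m/s

Ratio: 9.851e+01 / 2.480e+01 = 4.0

The lighter particle has larger velocity uncertainty because Δv ∝ 1/m.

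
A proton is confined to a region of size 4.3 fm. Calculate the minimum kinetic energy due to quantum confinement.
280.555 keV

Using the uncertainty principle:

1. Position uncertainty: Δx ≈ 4.300e-15 m
2. Minimum momentum uncertainty: Δp = ℏ/(2Δx) = 1.226e-20 kg·m/s
3. Minimum kinetic energy:
   KE = (Δp)²/(2m) = (1.226e-20)²/(2 × 1.673e-27 kg)
   KE = 4.495e-14 J = 280.555 keV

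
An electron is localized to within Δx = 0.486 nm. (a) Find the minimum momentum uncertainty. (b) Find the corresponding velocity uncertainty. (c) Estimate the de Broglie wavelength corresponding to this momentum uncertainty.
(a) Δp_min = 1.085 × 10^-25 kg·m/s
(b) Δv_min = 119.103 km/s
(c) λ_dB = 6.107 nm

Step-by-step:

(a) From the uncertainty principle:
Δp_min = ℏ/(2Δx) = (1.055e-34 J·s)/(2 × 4.860e-10 m) = 1.085e-25 kg·m/s

(b) The velocity uncertainty:
Δv = Δp/m = (1.085e-25 kg·m/s)/(9.109e-31 kg) = 1.191e+05 m/s = 119.103 km/s

(c) The de Broglie wavelength for this momentum:
λ = h/p = (6.626e-34 J·s)/(1.085e-25 kg·m/s) = 6.107e-09 m = 6.107 nm

Note: The de Broglie wavelength is comparable to the localization size, as expected from wave-particle duality.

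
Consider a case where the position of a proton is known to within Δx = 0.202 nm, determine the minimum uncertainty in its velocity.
156.062 m/s

Using the Heisenberg uncertainty principle and Δp = mΔv:
ΔxΔp ≥ ℏ/2
Δx(mΔv) ≥ ℏ/2

The minimum uncertainty in velocity is:
Δv_min = ℏ/(2mΔx)
Δv_min = (1.055e-34 J·s) / (2 × 1.673e-27 kg × 2.020e-10 m)
Δv_min = 1.561e+02 m/s = 156.062 m/s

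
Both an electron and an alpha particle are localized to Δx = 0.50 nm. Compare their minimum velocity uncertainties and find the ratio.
The electron has the larger minimum velocity uncertainty, by a ratio of 7294.3.

For both particles, Δp_min = ℏ/(2Δx) = 1.055e-25 kg·m/s (same for both).

The velocity uncertainty is Δv = Δp/m:
- electron: Δv = 1.055e-25 / 9.109e-31 = 1.158e+05 m/s = 115.768 km/s
- alpha particle: Δv = 1.055e-25 / 6.645e-27 = 1.587e+01 m/s = 15.871 m/s

Ratio: 1.158e+05 / 1.587e+01 = 7294.3

The lighter particle has larger velocity uncertainty because Δv ∝ 1/m.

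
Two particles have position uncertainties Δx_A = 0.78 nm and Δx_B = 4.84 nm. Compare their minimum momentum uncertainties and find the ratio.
Particle A has the larger minimum momentum uncertainty, by a factor of 6.21.

For each particle, the minimum momentum uncertainty is Δp_min = ℏ/(2Δx):

Particle A: Δp_A = ℏ/(2×7.800e-10 m) = 6.760e-26 kg·m/s
Particle B: Δp_B = ℏ/(2×4.840e-09 m) = 1.089e-26 kg·m/s

Ratio: Δp_A/Δp_B = 6.21

Since Δp_min ∝ 1/Δx, the particle with smaller position uncertainty (A) has larger momentum uncertainty.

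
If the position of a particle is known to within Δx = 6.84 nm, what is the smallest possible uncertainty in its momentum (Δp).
7.709 × 10^-27 kg·m/s

Using the Heisenberg uncertainty principle:
ΔxΔp ≥ ℏ/2

The minimum uncertainty in momentum is:
Δp_min = ℏ/(2Δx)
Δp_min = (1.055e-34 J·s) / (2 × 6.840e-09 m)
Δp_min = 7.709e-27 kg·m/s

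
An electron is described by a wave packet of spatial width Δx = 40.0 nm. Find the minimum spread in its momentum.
1.318 × 10^-27 kg·m/s

For a wave packet, the spatial width Δx and momentum spread Δp are related by the uncertainty principle:
ΔxΔp ≥ ℏ/2

The minimum momentum spread is:
Δp_min = ℏ/(2Δx)
Δp_min = (1.055e-34 J·s) / (2 × 4.000e-08 m)
Δp_min = 1.318e-27 kg·m/s

A wave packet cannot have both a well-defined position and well-defined momentum.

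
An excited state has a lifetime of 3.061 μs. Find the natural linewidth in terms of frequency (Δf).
25.997 kHz

Using the energy-time uncertainty principle and E = hf:
ΔEΔt ≥ ℏ/2
hΔf·Δt ≥ ℏ/2

The minimum frequency uncertainty is:
Δf = ℏ/(2hτ) = 1/(4πτ)
Δf = 1/(4π × 3.061e-06 s)
Δf = 2.600e+04 Hz = 25.997 kHz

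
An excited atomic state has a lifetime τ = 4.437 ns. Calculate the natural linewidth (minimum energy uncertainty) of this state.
74.173 neV

Using the energy-time uncertainty principle:
ΔEΔt ≥ ℏ/2

The lifetime τ represents the time uncertainty Δt.
The natural linewidth (minimum energy uncertainty) is:

ΔE = ℏ/(2τ)
ΔE = (1.055e-34 J·s) / (2 × 4.437e-09 s)
ΔE = 1.188e-26 J = 74.173 neV

This natural linewidth limits the precision of spectroscopic measurements.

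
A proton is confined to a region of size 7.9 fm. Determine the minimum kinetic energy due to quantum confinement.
83.119 keV

Using the uncertainty principle:

1. Position uncertainty: Δx ≈ 7.900e-15 m
2. Minimum momentum uncertainty: Δp = ℏ/(2Δx) = 6.675e-21 kg·m/s
3. Minimum kinetic energy:
   KE = (Δp)²/(2m) = (6.675e-21)²/(2 × 1.673e-27 kg)
   KE = 1.332e-14 J = 83.119 keV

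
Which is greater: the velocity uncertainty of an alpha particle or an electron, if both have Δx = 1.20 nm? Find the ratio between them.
The electron has the larger minimum velocity uncertainty, by a ratio of 7294.3.

For both particles, Δp_min = ℏ/(2Δx) = 4.394e-26 kg·m/s (same for both).

The velocity uncertainty is Δv = Δp/m:
- alpha particle: Δv = 4.394e-26 / 6.645e-27 = 6.613e+00 m/s = 6.613 m/s
- electron: Δv = 4.394e-26 / 9.109e-31 = 4.824e+04 m/s = 48.237 km/s

Ratio: 4.824e+04 / 6.613e+00 = 7294.3

The lighter particle has larger velocity uncertainty because Δv ∝ 1/m.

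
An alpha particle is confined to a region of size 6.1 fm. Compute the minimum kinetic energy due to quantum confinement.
35.093 keV

Using the uncertainty principle:

1. Position uncertainty: Δx ≈ 6.100e-15 m
2. Minimum momentum uncertainty: Δp = ℏ/(2Δx) = 8.644e-21 kg·m/s
3. Minimum kinetic energy:
   KE = (Δp)²/(2m) = (8.644e-21)²/(2 × 6.645e-27 kg)
   KE = 5.623e-15 J = 35.093 keV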